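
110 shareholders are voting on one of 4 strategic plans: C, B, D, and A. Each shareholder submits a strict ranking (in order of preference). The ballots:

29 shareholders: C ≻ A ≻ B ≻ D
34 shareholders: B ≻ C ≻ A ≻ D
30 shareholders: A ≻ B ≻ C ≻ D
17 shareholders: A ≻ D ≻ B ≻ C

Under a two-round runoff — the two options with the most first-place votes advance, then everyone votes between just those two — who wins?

A

Round 1 first-place votes: C 29, B 34, D 0, A 47.
A and B advance.
Runoff: A is preferred to B by 76 voters; B by 34.
A wins the runoff.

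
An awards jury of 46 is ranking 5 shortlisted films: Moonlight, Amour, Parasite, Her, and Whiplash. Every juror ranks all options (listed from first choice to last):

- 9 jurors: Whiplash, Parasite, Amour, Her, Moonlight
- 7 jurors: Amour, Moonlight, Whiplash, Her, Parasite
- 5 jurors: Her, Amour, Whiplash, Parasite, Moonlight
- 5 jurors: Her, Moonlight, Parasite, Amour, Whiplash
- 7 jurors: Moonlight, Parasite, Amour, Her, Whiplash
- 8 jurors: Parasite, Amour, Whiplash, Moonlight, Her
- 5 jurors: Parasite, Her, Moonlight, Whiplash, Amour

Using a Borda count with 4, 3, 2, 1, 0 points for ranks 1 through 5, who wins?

Parasite

Moonlight: 9·0 + 7·3 + 5·0 + 5·3 + 7·4 + 8·1 + 5·2 = 82
Amour: 9·2 + 7·4 + 5·3 + 5·1 + 7·2 + 8·3 + 5·0 = 104
Parasite: 9·3 + 7·0 + 5·1 + 5·2 + 7·3 + 8·4 + 5·4 = 115
Her: 9·1 + 7·1 + 5·4 + 5·4 + 7·1 + 8·0 + 5·3 = 78
Whiplash: 9·4 + 7·2 + 5·2 + 5·0 + 7·0 + 8·2 + 5·1 = 81
Parasite has the highest Borda score (115).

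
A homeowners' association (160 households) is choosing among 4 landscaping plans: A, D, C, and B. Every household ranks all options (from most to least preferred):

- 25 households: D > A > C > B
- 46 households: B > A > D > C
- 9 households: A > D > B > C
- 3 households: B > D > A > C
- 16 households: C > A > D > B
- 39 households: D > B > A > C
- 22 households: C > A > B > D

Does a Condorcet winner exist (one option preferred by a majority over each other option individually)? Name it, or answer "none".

none

Checking pairwise contests:
B beats A 88–72.
A beats D 93–67.
A beats C 122–38.
D beats B 89–71.
Every option loses at least one head-to-head, so there is no Condorcet winner.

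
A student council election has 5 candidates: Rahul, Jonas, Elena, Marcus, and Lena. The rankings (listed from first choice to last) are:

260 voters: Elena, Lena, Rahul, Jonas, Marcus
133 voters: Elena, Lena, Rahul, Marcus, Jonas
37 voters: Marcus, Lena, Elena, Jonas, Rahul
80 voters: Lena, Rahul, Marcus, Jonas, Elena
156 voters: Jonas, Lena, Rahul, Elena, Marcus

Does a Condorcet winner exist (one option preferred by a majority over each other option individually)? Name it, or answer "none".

Elena

Elena vs Rahul: 430–236 for Elena.
Elena vs Jonas: 430–236 for Elena.
Elena vs Marcus: 549–117 for Elena.
Elena vs Lena: 393–273 for Elena.
Elena beats every other option head-to-head.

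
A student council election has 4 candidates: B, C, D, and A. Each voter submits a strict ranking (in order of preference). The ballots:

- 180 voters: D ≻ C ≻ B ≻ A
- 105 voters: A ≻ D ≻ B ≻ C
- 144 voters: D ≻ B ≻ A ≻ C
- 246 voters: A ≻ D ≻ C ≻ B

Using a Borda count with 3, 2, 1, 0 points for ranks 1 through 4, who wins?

B: 180·1 + 105·1 + 144·2 + 246·0 = 573
C: 180·2 + 105·0 + 144·0 + 246·1 = 606
D: 180·3 + 105·2 + 144·3 + 246·2 = 1674
A: 180·0 + 105·3 + 144·1 + 246·3 = 1197
D has the highest Borda score (1674).

D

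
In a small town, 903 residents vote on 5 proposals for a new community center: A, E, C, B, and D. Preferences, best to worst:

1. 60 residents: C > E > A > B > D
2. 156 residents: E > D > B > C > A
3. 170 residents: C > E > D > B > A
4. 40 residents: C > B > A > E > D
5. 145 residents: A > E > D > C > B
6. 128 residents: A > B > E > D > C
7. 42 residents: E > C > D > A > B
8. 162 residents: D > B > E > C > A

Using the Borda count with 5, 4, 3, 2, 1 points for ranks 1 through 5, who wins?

E

A: 60·3 + 156·1 + 170·1 + 40·3 + 145·5 + 128·5 + 42·2 + 162·1 = 2237
E: 60·4 + 156·5 + 170·4 + 40·2 + 145·4 + 128·3 + 42·5 + 162·3 = 3440
C: 60·5 + 156·2 + 170·5 + 40·5 + 145·2 + 128·1 + 42·4 + 162·2 = 2572
B: 60·2 + 156·3 + 170·2 + 40·4 + 145·1 + 128·4 + 42·1 + 162·4 = 2435
D: 60·1 + 156·4 + 170·3 + 40·1 + 145·3 + 128·2 + 42·3 + 162·5 = 2861
E has the highest Borda score (3440).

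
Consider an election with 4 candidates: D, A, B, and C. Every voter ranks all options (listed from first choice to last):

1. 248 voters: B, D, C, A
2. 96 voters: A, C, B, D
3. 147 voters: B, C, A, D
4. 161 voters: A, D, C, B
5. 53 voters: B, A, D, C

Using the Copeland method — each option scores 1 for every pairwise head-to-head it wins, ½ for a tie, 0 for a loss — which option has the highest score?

B

D: beats C; loses to A and B → score 1.
A: beats D; loses to B and C → score 1.
B: beats D, A, and C → score 3.
C: beats A; loses to D and B → score 1.
B has the best pairwise record.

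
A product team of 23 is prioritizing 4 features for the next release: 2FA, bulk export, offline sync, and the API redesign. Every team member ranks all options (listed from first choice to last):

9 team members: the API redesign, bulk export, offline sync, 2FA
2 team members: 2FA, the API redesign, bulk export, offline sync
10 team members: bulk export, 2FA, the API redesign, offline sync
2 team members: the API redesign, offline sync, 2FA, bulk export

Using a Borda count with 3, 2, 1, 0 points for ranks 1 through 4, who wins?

bulk export

2FA: 9·0 + 2·3 + 10·2 + 2·1 = 28
bulk export: 9·2 + 2·1 + 10·3 + 2·0 = 50
offline sync: 9·1 + 2·0 + 10·0 + 2·2 = 13
the API redesign: 9·3 + 2·2 + 10·1 + 2·3 = 47
bulk export has the highest Borda score (50).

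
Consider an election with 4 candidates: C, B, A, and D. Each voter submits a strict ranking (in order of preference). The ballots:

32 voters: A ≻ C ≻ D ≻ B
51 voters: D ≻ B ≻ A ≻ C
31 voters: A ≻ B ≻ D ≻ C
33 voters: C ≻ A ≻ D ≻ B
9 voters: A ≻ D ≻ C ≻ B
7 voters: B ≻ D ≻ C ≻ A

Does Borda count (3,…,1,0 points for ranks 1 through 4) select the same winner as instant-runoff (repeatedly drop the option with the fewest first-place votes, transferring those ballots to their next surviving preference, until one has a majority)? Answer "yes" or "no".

Borda — scores: C 179, B 185, A 333, D 281. Winner: A.
Instant-runoff — R1 C 33, B 7, A 72, D 51 (B out); R2 C 33, A 72, D 58 (C out); R3 A 105, D 58 (A winner). Winner: A.
The two methods agree.

yes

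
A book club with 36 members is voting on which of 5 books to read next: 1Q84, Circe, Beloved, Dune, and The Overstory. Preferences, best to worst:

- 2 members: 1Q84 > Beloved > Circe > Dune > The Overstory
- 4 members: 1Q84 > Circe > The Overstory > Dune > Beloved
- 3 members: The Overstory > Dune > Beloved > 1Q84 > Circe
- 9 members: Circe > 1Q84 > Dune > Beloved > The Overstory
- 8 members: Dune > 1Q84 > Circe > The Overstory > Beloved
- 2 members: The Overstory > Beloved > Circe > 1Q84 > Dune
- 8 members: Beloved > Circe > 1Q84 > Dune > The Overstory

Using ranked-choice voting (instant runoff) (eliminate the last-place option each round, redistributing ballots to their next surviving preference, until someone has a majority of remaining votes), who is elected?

Round 1: 1Q84 6, Circe 9, Beloved 8, Dune 8, The Overstory 5. Eliminate The Overstory.
Round 2: 1Q84 6, Circe 9, Beloved 10, Dune 11. Eliminate 1Q84.
Round 3: Circe 13, Beloved 12, Dune 11. Eliminate Dune.
Round 4: Circe 21, Beloved 15. Circe has a majority.

Circe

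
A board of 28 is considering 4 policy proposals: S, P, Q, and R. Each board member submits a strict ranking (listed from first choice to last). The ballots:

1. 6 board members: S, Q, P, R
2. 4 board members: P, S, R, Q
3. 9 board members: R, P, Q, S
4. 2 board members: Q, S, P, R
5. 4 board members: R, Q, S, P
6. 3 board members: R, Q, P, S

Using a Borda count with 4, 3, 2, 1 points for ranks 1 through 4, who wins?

R

S: 6·4 + 4·3 + 9·1 + 2·3 + 4·2 + 3·1 = 62
P: 6·2 + 4·4 + 9·3 + 2·2 + 4·1 + 3·2 = 69
Q: 6·3 + 4·1 + 9·2 + 2·4 + 4·3 + 3·3 = 69
R: 6·1 + 4·2 + 9·4 + 2·1 + 4·4 + 3·4 = 80
R has the highest Borda score (80).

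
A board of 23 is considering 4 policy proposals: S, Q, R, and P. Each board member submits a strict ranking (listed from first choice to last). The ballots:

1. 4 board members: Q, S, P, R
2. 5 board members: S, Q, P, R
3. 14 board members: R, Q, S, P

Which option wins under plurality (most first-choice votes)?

First-place votes: S 5, Q 4, R 14, P 0.
R has the most first-place votes.

R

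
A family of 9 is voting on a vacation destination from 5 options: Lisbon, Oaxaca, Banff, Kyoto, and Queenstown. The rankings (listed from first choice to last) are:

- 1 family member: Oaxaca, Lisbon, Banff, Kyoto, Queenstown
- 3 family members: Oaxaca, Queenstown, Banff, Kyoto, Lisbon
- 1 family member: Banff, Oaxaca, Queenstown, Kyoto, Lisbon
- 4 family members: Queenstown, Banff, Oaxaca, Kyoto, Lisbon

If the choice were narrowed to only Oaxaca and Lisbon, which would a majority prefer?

Oaxaca

Voters preferring Oaxaca to Lisbon: 9; preferring Lisbon to Oaxaca: 0.
Oaxaca wins the head-to-head.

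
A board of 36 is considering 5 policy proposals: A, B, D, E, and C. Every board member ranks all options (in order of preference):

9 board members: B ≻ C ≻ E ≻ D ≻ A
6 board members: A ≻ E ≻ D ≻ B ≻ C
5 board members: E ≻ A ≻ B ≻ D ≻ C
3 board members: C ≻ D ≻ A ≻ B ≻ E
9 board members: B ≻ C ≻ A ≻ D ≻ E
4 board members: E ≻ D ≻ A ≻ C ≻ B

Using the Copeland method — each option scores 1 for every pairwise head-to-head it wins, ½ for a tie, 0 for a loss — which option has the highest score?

B

A: beats D; ties B and E; loses to C → score 2.
B: beats D, E, and C; ties A → score 3.5.
D: loses to A, B, E, and C → score 0.
E: beats D; ties A; loses to B and C → score 1.5.
C: beats A, D, and E; loses to B → score 3.
B has the best pairwise record.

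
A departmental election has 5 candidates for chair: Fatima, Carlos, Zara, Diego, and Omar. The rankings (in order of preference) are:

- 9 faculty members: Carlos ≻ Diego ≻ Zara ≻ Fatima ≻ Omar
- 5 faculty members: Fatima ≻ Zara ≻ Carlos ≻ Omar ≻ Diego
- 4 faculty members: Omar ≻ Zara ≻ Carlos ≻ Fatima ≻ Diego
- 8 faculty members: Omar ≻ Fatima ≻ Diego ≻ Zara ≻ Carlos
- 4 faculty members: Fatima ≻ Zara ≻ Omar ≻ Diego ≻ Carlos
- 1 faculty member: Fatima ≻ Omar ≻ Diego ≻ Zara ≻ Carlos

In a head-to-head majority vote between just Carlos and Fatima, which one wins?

Fatima

Voters preferring Carlos to Fatima: 13; preferring Fatima to Carlos: 18.
Fatima wins the head-to-head.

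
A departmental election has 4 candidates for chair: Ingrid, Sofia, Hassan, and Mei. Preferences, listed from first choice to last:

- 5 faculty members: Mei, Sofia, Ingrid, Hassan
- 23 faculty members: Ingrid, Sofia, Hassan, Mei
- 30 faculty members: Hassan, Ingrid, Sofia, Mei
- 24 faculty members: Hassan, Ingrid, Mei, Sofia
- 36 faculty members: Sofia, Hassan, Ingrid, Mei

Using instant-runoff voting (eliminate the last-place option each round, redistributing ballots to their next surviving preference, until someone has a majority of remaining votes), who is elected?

Round 1: Ingrid 23, Sofia 36, Hassan 54, Mei 5. Eliminate Mei.
Round 2: Ingrid 23, Sofia 41, Hassan 54. Eliminate Ingrid.
Round 3: Sofia 64, Hassan 54. Sofia has a majority.

Sofia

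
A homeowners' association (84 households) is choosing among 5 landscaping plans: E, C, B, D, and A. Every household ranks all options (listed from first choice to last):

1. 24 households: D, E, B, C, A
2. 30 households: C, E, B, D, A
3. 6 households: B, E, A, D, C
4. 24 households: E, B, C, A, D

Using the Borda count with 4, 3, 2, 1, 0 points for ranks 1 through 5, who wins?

E

E: 24·3 + 30·3 + 6·3 + 24·4 = 276
C: 24·1 + 30·4 + 6·0 + 24·2 = 192
B: 24·2 + 30·2 + 6·4 + 24·3 = 204
D: 24·4 + 30·1 + 6·1 + 24·0 = 132
A: 24·0 + 30·0 + 6·2 + 24·1 = 36
E has the highest Borda score (276).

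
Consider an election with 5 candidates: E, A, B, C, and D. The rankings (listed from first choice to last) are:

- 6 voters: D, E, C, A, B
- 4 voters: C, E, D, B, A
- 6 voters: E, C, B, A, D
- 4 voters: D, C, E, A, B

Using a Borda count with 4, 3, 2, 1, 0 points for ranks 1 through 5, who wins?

E

E: 6·3 + 4·3 + 6·4 + 4·2 = 62
A: 6·1 + 4·0 + 6·1 + 4·1 = 16
B: 6·0 + 4·1 + 6·2 + 4·0 = 16
C: 6·2 + 4·4 + 6·3 + 4·3 = 58
D: 6·4 + 4·2 + 6·0 + 4·4 = 48
E has the highest Borda score (62).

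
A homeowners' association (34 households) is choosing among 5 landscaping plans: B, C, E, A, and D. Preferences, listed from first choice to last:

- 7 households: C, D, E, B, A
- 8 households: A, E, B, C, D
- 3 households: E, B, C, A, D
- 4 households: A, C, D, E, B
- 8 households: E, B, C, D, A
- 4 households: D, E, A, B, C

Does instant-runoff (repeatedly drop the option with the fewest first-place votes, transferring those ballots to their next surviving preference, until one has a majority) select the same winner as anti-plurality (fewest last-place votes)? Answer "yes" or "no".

Instant-runoff — R1 B 0, C 7, E 11, A 12, D 4 (B out); R2 C 7, E 11, A 12, D 4 (D out); R3 C 7, E 15, A 12 (C out); R4 E 22, A 12 (E winner). Winner: E.
Anti-plurality — last-place votes: B 4, C 4, E 0, A 15, D 11. Winner: E.
The two methods agree.

yes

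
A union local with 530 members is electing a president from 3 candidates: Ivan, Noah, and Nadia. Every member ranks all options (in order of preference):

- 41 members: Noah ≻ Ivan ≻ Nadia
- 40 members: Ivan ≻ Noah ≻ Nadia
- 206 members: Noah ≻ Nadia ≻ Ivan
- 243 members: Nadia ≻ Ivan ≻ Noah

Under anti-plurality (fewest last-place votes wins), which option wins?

Last-place votes: Ivan 206, Noah 243, Nadia 81.
Nadia is ranked last by the fewest voters, so Nadia wins.

Nadia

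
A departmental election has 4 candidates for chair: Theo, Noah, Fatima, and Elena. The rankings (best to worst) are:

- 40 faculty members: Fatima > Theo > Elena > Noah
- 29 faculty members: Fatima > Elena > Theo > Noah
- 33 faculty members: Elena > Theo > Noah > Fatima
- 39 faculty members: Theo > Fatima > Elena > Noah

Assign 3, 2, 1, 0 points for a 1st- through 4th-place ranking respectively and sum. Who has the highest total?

Theo

Theo: 40·2 + 29·1 + 33·2 + 39·3 = 292
Noah: 40·0 + 29·0 + 33·1 + 39·0 = 33
Fatima: 40·3 + 29·3 + 33·0 + 39·2 = 285
Elena: 40·1 + 29·2 + 33·3 + 39·1 = 236
Theo has the highest Borda score (292).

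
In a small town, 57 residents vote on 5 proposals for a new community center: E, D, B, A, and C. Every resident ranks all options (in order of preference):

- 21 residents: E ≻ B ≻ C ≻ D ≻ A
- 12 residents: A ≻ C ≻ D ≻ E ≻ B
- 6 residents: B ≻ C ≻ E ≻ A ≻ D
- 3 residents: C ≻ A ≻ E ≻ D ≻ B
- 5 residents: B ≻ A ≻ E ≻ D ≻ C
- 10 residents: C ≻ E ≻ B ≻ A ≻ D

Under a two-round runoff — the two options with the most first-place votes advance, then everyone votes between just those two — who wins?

Round 1 first-place votes: E 21, D 0, B 11, A 12, C 13.
E and C advance.
Runoff: E is preferred to C by 26 voters; C by 31.
C wins the runoff.

C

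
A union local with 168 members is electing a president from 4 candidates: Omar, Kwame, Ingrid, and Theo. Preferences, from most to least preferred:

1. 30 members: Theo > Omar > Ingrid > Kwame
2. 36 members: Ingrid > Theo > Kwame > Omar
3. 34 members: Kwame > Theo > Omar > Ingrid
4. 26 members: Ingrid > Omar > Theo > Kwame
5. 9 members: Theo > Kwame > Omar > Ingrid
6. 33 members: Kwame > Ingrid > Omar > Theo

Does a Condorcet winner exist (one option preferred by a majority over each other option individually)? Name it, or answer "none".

Ingrid

Ingrid vs Omar: 95–73 for Ingrid.
Ingrid vs Kwame: 92–76 for Ingrid.
Ingrid vs Theo: 95–73 for Ingrid.
Ingrid beats every other option head-to-head.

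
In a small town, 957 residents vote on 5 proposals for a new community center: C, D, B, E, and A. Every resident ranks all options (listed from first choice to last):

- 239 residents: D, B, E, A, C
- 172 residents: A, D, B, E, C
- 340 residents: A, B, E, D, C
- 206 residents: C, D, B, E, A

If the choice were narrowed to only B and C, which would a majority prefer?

B

Voters preferring B to C: 751; preferring C to B: 206.
B wins the head-to-head.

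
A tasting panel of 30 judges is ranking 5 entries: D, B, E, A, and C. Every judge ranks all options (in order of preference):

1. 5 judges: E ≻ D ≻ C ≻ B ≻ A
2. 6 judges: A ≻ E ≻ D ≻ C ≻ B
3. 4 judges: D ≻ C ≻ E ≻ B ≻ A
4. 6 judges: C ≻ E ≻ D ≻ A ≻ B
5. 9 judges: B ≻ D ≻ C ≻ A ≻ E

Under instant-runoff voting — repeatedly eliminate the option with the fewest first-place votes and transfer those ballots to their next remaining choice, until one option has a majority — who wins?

Round 1: D 4, B 9, E 5, A 6, C 6. Eliminate D.
Round 2: B 9, E 5, A 6, C 10. Eliminate E.
Round 3: B 9, A 6, C 15. Eliminate A.
Round 4: B 9, C 21. C has a majority.

C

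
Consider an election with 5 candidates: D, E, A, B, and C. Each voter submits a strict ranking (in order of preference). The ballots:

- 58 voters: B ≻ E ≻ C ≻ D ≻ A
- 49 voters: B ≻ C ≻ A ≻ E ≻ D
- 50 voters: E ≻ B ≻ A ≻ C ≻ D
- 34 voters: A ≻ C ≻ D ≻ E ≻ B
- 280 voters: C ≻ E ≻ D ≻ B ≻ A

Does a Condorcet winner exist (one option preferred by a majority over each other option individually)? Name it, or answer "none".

C vs D: 471–0 for C.
C vs E: 363–108 for C.
C vs A: 387–84 for C.
C vs B: 314–157 for C.
C beats every other option head-to-head.

C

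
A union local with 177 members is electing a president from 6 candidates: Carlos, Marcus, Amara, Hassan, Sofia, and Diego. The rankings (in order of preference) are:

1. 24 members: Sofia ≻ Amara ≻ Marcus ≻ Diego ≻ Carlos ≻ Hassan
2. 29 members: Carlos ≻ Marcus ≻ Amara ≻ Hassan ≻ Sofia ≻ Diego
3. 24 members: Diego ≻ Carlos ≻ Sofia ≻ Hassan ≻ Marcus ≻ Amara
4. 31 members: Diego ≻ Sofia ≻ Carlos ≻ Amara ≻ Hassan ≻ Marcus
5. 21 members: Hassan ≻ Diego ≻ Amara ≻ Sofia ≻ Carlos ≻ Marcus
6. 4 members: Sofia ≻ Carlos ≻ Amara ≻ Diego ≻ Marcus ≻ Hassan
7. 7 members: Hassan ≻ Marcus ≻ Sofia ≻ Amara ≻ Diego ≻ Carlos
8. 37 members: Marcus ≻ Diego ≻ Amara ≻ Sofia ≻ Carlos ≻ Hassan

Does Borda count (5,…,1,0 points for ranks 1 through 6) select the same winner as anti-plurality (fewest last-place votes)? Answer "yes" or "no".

Borda — scores: Carlos 432, Marcus 429, Amara 445, Hassan 277, Sofia 502, Diego 570. Winner: Diego.
Anti-plurality — last-place votes: Carlos 7, Marcus 52, Amara 24, Hassan 65, Sofia 0, Diego 29. Winner: Sofia.
The two methods disagree.

no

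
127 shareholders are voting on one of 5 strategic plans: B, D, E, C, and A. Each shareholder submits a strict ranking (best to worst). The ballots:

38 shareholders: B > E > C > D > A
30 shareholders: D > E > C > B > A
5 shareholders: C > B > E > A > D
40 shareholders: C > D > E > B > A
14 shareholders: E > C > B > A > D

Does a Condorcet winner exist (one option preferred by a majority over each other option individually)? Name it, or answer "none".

Checking pairwise contests:
D beats B 70–57.
C beats D 97–30.
D beats E 70–57.
E beats C 82–45.
B beats A 127–0.
Every option loses at least one head-to-head, so there is no Condorcet winner.

none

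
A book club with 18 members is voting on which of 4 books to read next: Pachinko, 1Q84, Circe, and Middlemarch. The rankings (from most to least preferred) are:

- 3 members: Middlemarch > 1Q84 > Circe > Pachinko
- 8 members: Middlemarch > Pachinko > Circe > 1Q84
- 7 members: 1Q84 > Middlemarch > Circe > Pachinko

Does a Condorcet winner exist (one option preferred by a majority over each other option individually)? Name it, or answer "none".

Middlemarch vs Pachinko: 18–0 for Middlemarch.
Middlemarch vs 1Q84: 11–7 for Middlemarch.
Middlemarch vs Circe: 18–0 for Middlemarch.
Middlemarch beats every other option head-to-head.

Middlemarch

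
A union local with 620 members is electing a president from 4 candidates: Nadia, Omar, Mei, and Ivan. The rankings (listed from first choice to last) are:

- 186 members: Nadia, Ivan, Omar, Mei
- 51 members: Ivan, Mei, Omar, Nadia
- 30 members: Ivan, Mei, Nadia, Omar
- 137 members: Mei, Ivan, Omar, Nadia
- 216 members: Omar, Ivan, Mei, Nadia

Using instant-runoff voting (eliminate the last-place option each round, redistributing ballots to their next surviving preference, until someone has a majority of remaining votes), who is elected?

Omar

Round 1: Nadia 186, Omar 216, Mei 137, Ivan 81. Eliminate Ivan.
Round 2: Nadia 186, Omar 216, Mei 218. Eliminate Nadia.
Round 3: Omar 402, Mei 218. Omar has a majority.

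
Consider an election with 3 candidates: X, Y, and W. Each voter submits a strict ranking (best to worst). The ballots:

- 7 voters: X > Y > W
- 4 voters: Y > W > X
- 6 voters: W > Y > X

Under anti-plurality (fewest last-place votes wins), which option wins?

Last-place votes: X 10, Y 0, W 7.
Y is ranked last by the fewest voters, so Y wins.

Y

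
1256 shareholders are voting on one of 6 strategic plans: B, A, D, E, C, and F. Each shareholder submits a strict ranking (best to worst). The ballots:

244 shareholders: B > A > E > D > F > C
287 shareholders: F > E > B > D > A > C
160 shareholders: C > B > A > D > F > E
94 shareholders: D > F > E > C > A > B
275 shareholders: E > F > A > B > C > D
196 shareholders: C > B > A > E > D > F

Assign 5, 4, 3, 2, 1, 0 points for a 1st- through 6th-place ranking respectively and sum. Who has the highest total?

B

B: 244·5 + 287·3 + 160·4 + 94·0 + 275·2 + 196·4 = 4055
A: 244·4 + 287·1 + 160·3 + 94·1 + 275·3 + 196·3 = 3250
D: 244·2 + 287·2 + 160·2 + 94·5 + 275·0 + 196·1 = 2048
E: 244·3 + 287·4 + 160·0 + 94·3 + 275·5 + 196·2 = 3929
C: 244·0 + 287·0 + 160·5 + 94·2 + 275·1 + 196·5 = 2243
F: 244·1 + 287·5 + 160·1 + 94·4 + 275·4 + 196·0 = 3315
B has the highest Borda score (4055).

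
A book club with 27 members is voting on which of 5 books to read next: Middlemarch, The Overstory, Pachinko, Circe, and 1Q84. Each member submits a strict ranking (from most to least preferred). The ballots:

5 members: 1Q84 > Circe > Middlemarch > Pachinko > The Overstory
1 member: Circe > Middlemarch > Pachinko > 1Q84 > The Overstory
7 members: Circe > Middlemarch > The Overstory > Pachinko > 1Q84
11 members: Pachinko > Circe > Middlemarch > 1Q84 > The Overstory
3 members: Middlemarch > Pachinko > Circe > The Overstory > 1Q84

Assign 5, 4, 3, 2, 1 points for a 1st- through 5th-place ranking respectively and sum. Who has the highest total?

Middlemarch: 5·3 + 1·4 + 7·4 + 11·3 + 3·5 = 95
The Overstory: 5·1 + 1·1 + 7·3 + 11·1 + 3·2 = 44
Pachinko: 5·2 + 1·3 + 7·2 + 11·5 + 3·4 = 94
Circe: 5·4 + 1·5 + 7·5 + 11·4 + 3·3 = 113
1Q84: 5·5 + 1·2 + 7·1 + 11·2 + 3·1 = 59
Circe has the highest Borda score (113).

Circe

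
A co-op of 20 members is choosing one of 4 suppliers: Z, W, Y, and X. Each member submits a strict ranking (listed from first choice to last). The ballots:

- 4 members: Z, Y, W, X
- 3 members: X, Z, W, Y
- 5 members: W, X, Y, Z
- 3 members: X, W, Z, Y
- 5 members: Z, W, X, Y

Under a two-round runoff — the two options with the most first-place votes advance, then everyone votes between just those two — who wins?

Round 1 first-place votes: Z 9, W 5, Y 0, X 6.
Z and X advance.
Runoff: Z is preferred to X by 9 voters; X by 11.
X wins the runoff.

X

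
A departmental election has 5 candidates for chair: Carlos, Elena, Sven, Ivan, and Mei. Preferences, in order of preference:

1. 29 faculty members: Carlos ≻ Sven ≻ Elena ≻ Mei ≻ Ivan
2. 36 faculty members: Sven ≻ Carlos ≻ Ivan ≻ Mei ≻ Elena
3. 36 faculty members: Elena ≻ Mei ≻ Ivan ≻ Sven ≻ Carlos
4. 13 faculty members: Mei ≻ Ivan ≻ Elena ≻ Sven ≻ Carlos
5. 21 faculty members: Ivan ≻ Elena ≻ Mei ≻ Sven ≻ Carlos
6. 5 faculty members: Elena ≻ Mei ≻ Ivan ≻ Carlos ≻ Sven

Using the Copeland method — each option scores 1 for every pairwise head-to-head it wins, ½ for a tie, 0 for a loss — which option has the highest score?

Carlos: loses to Elena, Sven, Ivan, and Mei → score 0.
Elena: beats Carlos, Sven, and Mei; ties Ivan → score 3.5.
Sven: beats Carlos; loses to Elena, Ivan, and Mei → score 1.
Ivan: beats Carlos and Sven; ties Elena; loses to Mei → score 2.5.
Mei: beats Carlos, Sven, and Ivan; loses to Elena → score 3.
Elena has the best pairwise record.

Elena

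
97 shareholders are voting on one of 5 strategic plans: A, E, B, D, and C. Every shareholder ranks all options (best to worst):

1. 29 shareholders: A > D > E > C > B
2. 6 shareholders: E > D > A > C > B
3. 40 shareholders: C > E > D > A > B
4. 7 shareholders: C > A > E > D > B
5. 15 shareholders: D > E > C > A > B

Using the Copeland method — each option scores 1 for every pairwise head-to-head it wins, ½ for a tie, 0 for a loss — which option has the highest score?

E

A: beats B; loses to E, D, and C → score 1.
E: beats A, B, D, and C → score 4.
B: loses to A, E, D, and C → score 0.
D: beats A, B, and C; loses to E → score 3.
C: beats A and B; loses to E and D → score 2.
E has the best pairwise record.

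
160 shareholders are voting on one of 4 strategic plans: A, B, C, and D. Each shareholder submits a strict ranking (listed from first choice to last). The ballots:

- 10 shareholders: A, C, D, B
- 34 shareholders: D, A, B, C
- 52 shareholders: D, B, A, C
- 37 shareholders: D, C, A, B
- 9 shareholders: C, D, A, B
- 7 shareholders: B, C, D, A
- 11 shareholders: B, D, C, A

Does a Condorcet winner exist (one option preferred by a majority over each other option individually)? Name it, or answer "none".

D vs A: 150–10 for D.
D vs B: 142–18 for D.
D vs C: 134–26 for D.
D beats every other option head-to-head.

D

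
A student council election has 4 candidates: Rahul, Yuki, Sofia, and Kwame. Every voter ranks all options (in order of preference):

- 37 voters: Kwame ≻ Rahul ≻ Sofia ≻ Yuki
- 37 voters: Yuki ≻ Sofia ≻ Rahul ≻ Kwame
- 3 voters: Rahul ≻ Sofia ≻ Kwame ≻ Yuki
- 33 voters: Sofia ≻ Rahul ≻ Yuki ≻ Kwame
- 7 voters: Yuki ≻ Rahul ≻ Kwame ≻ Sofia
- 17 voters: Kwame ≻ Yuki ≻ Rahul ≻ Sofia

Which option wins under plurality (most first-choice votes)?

First-place votes: Rahul 3, Yuki 44, Sofia 33, Kwame 54.
Kwame has the most first-place votes.

Kwame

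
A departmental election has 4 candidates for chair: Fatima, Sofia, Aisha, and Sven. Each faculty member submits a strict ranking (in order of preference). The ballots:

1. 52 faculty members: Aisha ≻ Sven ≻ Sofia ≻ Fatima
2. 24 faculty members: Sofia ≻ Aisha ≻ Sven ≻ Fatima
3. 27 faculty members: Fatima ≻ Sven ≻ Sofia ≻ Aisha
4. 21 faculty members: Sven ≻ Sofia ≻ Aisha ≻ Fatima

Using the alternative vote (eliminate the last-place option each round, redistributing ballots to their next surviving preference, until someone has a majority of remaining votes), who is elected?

Sofia

Round 1: Fatima 27, Sofia 24, Aisha 52, Sven 21. Eliminate Sven.
Round 2: Fatima 27, Sofia 45, Aisha 52. Eliminate Fatima.
Round 3: Sofia 72, Aisha 52. Sofia has a majority.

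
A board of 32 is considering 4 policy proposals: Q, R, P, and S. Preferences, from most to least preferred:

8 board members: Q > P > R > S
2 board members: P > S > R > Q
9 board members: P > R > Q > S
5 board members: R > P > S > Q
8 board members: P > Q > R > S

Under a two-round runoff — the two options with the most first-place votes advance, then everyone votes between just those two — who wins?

Round 1 first-place votes: Q 8, R 5, P 19, S 0.
P and Q advance.
Runoff: P is preferred to Q by 24 voters; Q by 8.
P wins the runoff.

P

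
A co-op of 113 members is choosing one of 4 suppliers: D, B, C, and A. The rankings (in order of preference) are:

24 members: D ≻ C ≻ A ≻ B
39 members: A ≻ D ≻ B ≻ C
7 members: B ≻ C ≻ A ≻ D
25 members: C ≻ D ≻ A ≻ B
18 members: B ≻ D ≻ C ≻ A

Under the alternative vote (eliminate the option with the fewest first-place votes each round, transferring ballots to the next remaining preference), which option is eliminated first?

D

Round 1: D 24, B 25, C 25, A 39. Eliminate D.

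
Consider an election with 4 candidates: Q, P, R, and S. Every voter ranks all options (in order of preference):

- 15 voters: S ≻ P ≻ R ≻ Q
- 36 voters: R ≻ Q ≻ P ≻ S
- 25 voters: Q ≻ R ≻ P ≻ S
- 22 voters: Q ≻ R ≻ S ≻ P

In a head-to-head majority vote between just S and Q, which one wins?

Q

Voters preferring S to Q: 15; preferring Q to S: 83.
Q wins the head-to-head.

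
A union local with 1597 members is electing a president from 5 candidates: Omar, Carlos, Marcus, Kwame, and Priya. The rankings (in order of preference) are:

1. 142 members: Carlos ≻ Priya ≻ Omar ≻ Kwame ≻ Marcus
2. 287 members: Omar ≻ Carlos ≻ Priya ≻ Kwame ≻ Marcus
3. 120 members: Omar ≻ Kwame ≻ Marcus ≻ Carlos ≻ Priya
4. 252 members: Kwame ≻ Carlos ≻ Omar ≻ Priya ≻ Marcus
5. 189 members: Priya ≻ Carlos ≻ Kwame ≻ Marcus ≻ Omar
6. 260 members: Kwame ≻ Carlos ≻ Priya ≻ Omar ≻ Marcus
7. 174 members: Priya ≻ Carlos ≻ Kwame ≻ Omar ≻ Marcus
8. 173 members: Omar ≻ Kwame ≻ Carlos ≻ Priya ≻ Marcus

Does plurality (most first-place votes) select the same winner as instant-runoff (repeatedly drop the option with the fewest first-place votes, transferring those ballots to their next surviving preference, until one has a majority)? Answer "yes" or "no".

no

Plurality — first-place votes: Omar 580, Carlos 142, Marcus 0, Kwame 512, Priya 363. Winner: Omar.
Instant-runoff — R1 Omar 580, Carlos 142, Marcus 0, Kwame 512, Priya 363 (Marcus out); R2 Omar 580, Carlos 142, Kwame 512, Priya 363 (Carlos out); R3 Omar 580, Kwame 512, Priya 505 (Priya out); R4 Omar 722, Kwame 875 (Kwame winner). Winner: Kwame.
The two methods disagree.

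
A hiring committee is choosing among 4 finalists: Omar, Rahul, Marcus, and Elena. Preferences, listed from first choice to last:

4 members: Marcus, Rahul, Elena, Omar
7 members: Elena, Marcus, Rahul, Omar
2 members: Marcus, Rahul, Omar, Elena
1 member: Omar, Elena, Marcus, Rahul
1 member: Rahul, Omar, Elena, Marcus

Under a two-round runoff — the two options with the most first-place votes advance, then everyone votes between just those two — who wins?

Round 1 first-place votes: Omar 1, Rahul 1, Marcus 6, Elena 7.
Elena and Marcus advance.
Runoff: Elena is preferred to Marcus by 9 voters; Marcus by 6.
Elena wins the runoff.

Elena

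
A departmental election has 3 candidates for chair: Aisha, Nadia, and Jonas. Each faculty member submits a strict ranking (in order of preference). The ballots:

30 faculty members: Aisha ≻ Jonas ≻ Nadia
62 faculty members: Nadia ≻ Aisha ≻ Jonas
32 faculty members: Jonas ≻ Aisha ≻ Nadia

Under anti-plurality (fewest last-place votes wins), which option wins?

Last-place votes: Aisha 0, Nadia 62, Jonas 62.
Aisha is ranked last by the fewest voters, so Aisha wins.

Aisha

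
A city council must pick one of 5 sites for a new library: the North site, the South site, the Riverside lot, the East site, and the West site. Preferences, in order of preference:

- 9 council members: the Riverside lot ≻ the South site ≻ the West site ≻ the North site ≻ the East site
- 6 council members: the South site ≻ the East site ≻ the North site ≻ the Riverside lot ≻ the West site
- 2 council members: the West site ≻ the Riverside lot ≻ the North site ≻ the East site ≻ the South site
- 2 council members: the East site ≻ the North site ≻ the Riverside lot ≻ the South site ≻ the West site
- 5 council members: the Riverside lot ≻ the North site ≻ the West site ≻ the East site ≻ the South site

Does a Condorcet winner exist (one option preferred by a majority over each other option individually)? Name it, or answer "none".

the Riverside lot vs the North site: 16–8 for the Riverside lot.
the Riverside lot vs the South site: 18–6 for the Riverside lot.
the Riverside lot vs the East site: 16–8 for the Riverside lot.
the Riverside lot vs the West site: 22–2 for the Riverside lot.
the Riverside lot beats every other option head-to-head.

the Riverside lot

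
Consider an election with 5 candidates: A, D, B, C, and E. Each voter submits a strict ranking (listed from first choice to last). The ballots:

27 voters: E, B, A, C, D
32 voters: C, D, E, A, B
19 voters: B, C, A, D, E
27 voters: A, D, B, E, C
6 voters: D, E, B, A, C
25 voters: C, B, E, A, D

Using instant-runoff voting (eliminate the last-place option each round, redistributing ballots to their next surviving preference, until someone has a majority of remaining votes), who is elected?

Round 1: A 27, D 6, B 19, C 57, E 27. Eliminate D.
Round 2: A 27, B 19, C 57, E 33. Eliminate B.
Round 3: A 27, C 76, E 33. C has a majority.

C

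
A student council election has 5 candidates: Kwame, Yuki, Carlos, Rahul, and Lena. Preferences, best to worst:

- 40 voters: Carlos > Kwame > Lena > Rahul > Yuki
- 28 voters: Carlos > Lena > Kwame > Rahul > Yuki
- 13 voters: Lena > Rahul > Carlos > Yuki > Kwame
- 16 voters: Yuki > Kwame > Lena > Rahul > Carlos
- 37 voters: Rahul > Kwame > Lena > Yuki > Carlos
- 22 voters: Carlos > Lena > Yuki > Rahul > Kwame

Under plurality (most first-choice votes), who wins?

First-place votes: Kwame 0, Yuki 16, Carlos 90, Rahul 37, Lena 13.
Carlos has the most first-place votes.

Carlos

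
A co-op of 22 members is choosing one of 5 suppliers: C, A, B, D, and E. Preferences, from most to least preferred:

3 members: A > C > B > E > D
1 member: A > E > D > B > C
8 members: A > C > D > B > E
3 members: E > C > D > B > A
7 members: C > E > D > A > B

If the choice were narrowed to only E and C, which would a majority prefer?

C

Voters preferring E to C: 4; preferring C to E: 18.
C wins the head-to-head.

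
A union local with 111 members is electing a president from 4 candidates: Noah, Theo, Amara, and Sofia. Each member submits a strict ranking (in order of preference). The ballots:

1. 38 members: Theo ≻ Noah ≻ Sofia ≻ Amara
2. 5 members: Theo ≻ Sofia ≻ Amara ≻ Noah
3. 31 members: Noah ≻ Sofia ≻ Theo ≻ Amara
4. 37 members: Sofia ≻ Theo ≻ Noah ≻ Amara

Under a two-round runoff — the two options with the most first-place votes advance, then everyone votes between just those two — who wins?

Round 1 first-place votes: Noah 31, Theo 43, Amara 0, Sofia 37.
Theo and Sofia advance.
Runoff: Theo is preferred to Sofia by 43 voters; Sofia by 68.
Sofia wins the runoff.

Sofia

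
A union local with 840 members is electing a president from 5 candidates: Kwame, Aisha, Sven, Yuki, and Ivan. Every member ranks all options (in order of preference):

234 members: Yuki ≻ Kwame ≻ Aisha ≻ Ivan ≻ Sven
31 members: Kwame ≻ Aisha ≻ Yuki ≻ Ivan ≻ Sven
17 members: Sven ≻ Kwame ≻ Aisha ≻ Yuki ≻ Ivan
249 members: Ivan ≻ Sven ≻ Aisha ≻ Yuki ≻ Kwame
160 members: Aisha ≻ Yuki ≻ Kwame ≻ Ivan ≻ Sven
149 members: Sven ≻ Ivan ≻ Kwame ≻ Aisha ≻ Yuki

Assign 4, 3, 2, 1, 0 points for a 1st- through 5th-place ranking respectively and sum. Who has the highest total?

Kwame: 234·3 + 31·4 + 17·3 + 249·0 + 160·2 + 149·2 = 1495
Aisha: 234·2 + 31·3 + 17·2 + 249·2 + 160·4 + 149·1 = 1882
Sven: 234·0 + 31·0 + 17·4 + 249·3 + 160·0 + 149·4 = 1411
Yuki: 234·4 + 31·2 + 17·1 + 249·1 + 160·3 + 149·0 = 1744
Ivan: 234·1 + 31·1 + 17·0 + 249·4 + 160·1 + 149·3 = 1868
Aisha has the highest Borda score (1882).

Aisha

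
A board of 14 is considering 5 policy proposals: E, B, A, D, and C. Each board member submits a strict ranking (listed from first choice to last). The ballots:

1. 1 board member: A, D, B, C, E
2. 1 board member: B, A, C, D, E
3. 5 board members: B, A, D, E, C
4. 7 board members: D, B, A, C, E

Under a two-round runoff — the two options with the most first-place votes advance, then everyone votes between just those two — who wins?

Round 1 first-place votes: E 0, B 6, A 1, D 7, C 0.
D and B advance.
Runoff: D is preferred to B by 8 voters; B by 6.
D wins the runoff.

D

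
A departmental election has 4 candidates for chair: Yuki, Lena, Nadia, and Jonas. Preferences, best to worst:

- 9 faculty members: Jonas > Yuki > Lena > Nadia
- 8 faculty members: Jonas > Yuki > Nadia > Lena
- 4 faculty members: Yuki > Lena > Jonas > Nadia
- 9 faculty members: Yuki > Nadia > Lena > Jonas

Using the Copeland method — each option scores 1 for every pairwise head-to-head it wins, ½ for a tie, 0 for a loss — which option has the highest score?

Yuki: beats Lena and Nadia; loses to Jonas → score 2.
Lena: loses to Yuki, Nadia, and Jonas → score 0.
Nadia: beats Lena; loses to Yuki and Jonas → score 1.
Jonas: beats Yuki, Lena, and Nadia → score 3.
Jonas has the best pairwise record.

Jonas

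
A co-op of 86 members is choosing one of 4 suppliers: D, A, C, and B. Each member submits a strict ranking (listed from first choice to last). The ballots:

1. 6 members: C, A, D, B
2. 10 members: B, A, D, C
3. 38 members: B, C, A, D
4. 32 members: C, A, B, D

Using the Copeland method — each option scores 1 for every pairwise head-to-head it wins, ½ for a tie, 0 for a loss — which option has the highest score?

B

D: loses to A, C, and B → score 0.
A: beats D; loses to C and B → score 1.
C: beats D and A; loses to B → score 2.
B: beats D, A, and C → score 3.
B has the best pairwise record.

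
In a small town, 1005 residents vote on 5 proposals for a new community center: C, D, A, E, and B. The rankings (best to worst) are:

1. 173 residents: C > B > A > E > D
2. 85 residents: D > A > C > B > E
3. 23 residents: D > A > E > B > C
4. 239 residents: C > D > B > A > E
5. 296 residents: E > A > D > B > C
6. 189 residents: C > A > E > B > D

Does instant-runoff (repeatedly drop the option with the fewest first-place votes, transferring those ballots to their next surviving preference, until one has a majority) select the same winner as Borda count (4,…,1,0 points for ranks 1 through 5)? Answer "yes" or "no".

Instant-runoff — R1 C 601, D 108, A 0, E 296, B 0 (C winner). Winner: C.
Borda — scores: C 2574, D 1741, A 2364, E 1781, B 1590. Winner: C.
The two methods agree.

yes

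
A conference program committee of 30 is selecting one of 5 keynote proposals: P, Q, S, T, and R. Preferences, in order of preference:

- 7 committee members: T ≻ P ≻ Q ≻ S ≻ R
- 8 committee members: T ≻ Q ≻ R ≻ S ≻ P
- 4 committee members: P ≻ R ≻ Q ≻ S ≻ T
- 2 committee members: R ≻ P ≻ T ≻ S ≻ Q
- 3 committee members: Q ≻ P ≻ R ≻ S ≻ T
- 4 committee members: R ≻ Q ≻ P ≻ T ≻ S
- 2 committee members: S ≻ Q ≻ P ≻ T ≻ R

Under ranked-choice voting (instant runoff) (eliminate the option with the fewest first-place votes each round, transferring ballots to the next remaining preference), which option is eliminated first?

Round 1: P 4, Q 3, S 2, T 15, R 6. Eliminate S.

S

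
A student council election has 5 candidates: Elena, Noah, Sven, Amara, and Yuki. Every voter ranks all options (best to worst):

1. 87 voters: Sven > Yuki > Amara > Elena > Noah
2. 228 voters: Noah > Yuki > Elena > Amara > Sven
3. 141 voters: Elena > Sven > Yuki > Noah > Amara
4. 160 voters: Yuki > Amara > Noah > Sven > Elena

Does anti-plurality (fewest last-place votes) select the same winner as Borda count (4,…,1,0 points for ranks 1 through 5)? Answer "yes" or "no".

yes

Anti-plurality — last-place votes: Elena 160, Noah 87, Sven 228, Amara 141, Yuki 0. Winner: Yuki.
Borda — scores: Elena 1107, Noah 1373, Sven 931, Amara 882, Yuki 1867. Winner: Yuki.
The two methods agree.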